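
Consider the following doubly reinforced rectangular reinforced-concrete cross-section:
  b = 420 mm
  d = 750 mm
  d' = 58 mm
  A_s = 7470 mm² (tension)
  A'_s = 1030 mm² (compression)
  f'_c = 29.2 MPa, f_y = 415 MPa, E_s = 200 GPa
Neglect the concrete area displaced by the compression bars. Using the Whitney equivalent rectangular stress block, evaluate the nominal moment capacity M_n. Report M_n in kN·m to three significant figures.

Assume both tension and compression steel yield.
Net tension couple steel: A_s − A'_s = 6440 mm².
a = (A_s − A'_s) f_y / (0.85 f'_c b) = 2672600/(0.85 × 29.2 × 420) = 256.38 mm.
c = a/β₁ = 256.38/0.841 = 304.85 mm; ε'_s = 0.003(c − d')/c = 0.0024 ≥ f_y/E_s = 0.0021, so compression steel does yield.
M_n = (A_s − A'_s) f_y (d − a/2) + A'_s f_y (d − d') = [2672600 × (750 − 128.19) + 427450 × (750 − 58)] × 10⁻⁶ = 1661.85 + 295.80 = 1957.65 kN·m.

M_n ≈ 1960 kN·m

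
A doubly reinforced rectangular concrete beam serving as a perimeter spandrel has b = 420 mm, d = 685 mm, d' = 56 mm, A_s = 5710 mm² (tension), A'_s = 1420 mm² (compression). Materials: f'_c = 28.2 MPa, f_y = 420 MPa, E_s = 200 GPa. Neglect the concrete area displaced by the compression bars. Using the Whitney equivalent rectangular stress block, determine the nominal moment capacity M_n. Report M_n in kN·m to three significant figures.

Assume both tension and compression steel yield.
Net tension couple steel: A_s − A'_s = 4290 mm².
a = (A_s − A'_s) f_y / (0.85 f'_c b) = 1801800/(0.85 × 28.2 × 420) = 178.97 mm.
c = a/β₁ = 178.97/0.849 = 210.80 mm; ε'_s = 0.003(c − d')/c = 0.0022 ≥ f_y/E_s = 0.0021, so compression steel does yield.
M_n = (A_s − A'_s) f_y (d − a/2) + A'_s f_y (d − d') = [1801800 × (685 − 89.485) + 596400 × (685 − 56)] × 10⁻⁶ = 1073.00 + 375.14 = 1448.14 kN·m.

M_n ≈ 1450 kN·m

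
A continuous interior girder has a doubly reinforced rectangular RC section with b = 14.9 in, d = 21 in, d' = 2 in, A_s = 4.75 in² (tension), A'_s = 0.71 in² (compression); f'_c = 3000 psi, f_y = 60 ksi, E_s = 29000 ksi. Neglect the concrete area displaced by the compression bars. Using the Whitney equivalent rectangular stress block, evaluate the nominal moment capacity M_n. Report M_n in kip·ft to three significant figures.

Assume both steels yield.
a = (A_s − A'_s) f_y/(0.85 f'_c b) = (4.75 − 0.71) × 60/(0.85 × 3 × 14.9) = 6.380 in.
c = a/β₁ = 6.380/0.85 = 7.506 in; ε'_s = 0.003(c − d')/c = 0.0022 ≥ ε_y = 0.0021, so the compression steel yields.
M_n = (A_s − A'_s) f_y (d − a/2) + A'_s f_y (d − d') = 242.4 × (21 − 3.19) + 42.6 × (21 − 2) = 4317.1 + 809.4 = 5126.5 kip·in = 5126.5/12 = 427.21 kip·ft.

M_n ≈ 427 kip·ft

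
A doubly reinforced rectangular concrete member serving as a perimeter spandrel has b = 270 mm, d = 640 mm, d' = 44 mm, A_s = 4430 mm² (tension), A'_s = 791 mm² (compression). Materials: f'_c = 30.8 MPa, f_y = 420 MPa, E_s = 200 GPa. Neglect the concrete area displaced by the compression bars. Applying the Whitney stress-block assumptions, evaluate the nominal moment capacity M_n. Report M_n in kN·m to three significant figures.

Assume both tension and compression steel yield.
Net tension couple steel: A_s − A'_s = 3639 mm².
a = (A_s − A'_s) f_y / (0.85 f'_c b) = 1528380/(0.85 × 30.8 × 270) = 216.22 mm.
c = a/β₁ = 216.22/0.83 = 260.51 mm; ε'_s = 0.003(c − d')/c = 0.0025 ≥ f_y/E_s = 0.0021, so compression steel does yield.
M_n = (A_s − A'_s) f_y (d − a/2) + A'_s f_y (d − d') = [1528380 × (640 − 108.11) + 332220 × (640 − 44)] × 10⁻⁶ = 812.93 + 198.00 = 1010.93 kN·m.

M_n ≈ 1010 kN·m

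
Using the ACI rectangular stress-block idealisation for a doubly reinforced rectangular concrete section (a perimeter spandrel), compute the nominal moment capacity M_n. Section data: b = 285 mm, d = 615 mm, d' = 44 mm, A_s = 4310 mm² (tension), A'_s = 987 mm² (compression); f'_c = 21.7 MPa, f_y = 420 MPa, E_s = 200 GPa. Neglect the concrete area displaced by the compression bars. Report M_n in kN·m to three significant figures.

M_n ≈ 910 kN·m

Assume both tension and compression steel yield.
Net tension couple steel: A_s − A'_s = 3323 mm².
a = (A_s − A'_s) f_y / (0.85 f'_c b) = 1395660/(0.85 × 21.7 × 285) = 265.49 mm.
c = a/β₁ = 265.49/0.85 = 312.34 mm; ε'_s = 0.003(c − d')/c = 0.0026 ≥ f_y/E_s = 0.0021, so compression steel does yield.
M_n = (A_s − A'_s) f_y (d − a/2) + A'_s f_y (d − d') = [1395660 × (615 − 132.745) + 414540 × (615 − 44)] × 10⁻⁶ = 673.06 + 236.70 = 909.76 kN·m.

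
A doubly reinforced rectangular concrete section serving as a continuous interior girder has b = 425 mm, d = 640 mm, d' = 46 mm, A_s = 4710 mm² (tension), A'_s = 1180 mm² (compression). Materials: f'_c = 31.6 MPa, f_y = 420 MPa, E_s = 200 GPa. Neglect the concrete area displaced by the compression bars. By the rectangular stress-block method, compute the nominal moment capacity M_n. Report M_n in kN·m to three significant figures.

M_n ≈ 1150 kN·m

Assume both tension and compression steel yield.
Net tension couple steel: A_s − A'_s = 3530 mm².
a = (A_s − A'_s) f_y / (0.85 f'_c b) = 1482600/(0.85 × 31.6 × 425) = 129.88 mm.
c = a/β₁ = 129.88/0.824 = 157.62 mm; ε'_s = 0.003(c − d')/c = 0.0021 ≥ f_y/E_s = 0.0021, so compression steel does yield.
M_n = (A_s − A'_s) f_y (d − a/2) + A'_s f_y (d − d') = [1482600 × (640 − 64.94) + 495600 × (640 − 46)] × 10⁻⁶ = 852.58 + 294.39 = 1146.97 kN·m.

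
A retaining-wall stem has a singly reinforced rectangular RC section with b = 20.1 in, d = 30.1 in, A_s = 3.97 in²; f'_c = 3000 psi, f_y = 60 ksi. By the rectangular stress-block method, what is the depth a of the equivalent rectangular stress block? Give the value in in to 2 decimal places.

T = A_s f_y = 3.97 × 60 = 238.2 kips.
a = T/(0.85 f'_c b) = 238.2/(0.85 × 3 × 20.1) = 4.65 in.

a ≈ 4.65 in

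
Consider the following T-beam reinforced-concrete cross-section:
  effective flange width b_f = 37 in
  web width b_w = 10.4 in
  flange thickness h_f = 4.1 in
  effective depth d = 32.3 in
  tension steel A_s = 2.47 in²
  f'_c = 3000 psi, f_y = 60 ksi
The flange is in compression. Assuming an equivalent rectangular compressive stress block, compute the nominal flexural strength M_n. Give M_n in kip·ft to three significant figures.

M_n ≈ 389 kip·ft

Tension: T = A_s f_y = 2.47 × 60 = 148.2 kips.
Try a within the flange: a = T/(0.85 f'_c b_f) = 148.2/(0.85 × 3 × 37) = 1.571 in.
Since a = 1.571 ≤ h_f = 4.1 in, the stress block lies entirely in the flange; analyse as a rectangular beam of width b_f.
M_n = T(d − a/2) = 148.2 × (32.3 − 0.7855) = 4670.4 kip·in.
M_n = 4670.4/12 = 389.20 kip·ft.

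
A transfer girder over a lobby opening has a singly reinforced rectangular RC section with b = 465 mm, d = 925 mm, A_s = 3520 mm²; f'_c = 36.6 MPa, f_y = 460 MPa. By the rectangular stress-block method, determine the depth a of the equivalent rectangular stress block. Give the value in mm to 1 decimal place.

a ≈ 111.9 mm

T = A_s f_y = 3520 × 460 = 1619200 N = 1619.2 kN.
Setting C = 0.85 f'_c a b equal to T: a = 1619200/(0.85 × 36.6 × 465) = 111.9 mm.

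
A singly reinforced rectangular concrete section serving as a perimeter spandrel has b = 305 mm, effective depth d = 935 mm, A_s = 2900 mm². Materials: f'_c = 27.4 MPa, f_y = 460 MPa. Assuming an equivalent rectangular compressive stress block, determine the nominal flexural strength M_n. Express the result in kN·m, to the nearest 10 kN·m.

T = A_s f_y = 2900 × 460 = 1334000 N = 1334 kN.
From C = T: a = T/(0.85 f'_c b) = 1334000/(0.85 × 27.4 × 305) = 187.80 mm.
M_n = T(d − a/2) = 1334 kN × (935 − 93.9) mm = 1122.03 kN·m.

M_n ≈ 1120 kN·m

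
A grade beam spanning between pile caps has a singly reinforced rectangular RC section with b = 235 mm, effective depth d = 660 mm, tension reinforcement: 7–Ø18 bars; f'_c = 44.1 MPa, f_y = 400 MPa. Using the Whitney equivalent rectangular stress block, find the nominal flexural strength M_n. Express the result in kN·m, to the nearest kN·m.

A_s = 7 × 254 = 1778 mm².
T = A_s f_y = 1778 × 400 = 711200 N = 711.2 kN.
From C = T: a = T/(0.85 f'_c b) = 711200/(0.85 × 44.1 × 235) = 80.74 mm.
M_n = T(d − a/2) = 711.2 kN × (660 − 40.37) mm = 440.68 kN·m.

M_n ≈ 441 kN·m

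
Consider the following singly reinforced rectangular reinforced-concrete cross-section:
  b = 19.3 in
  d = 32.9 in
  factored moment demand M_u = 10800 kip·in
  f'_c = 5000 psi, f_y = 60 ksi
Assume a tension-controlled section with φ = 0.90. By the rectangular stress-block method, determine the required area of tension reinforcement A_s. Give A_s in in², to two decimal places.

A_s ≈ 6.56 in²

M_n = M_u/φ = 10800/0.90 = 12000 kip·in.
From M_n = 0.85 f'_c a b (d − a/2):
a = d − √(d² − 2M_n/(0.85 f'_c b)) = 32.9 − √(32.9² − 2 × 12000/(0.85 × 5 × 19.3)) = 4.796 in.
A_s = 0.85 f'_c a b / f_y = 0.85 × 5 × 4.796 × 19.3 / 60 = 6.557 in².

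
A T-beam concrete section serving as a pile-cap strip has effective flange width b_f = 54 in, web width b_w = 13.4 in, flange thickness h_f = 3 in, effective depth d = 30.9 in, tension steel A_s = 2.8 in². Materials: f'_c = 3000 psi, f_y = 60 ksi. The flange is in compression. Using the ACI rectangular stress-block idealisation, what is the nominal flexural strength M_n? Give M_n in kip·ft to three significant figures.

M_n ≈ 424 kip·ft

Tension: T = A_s f_y = 2.8 × 60 = 168 kips.
Try a within the flange: a = T/(0.85 f'_c b_f) = 168/(0.85 × 3 × 54) = 1.220 in.
Since a = 1.220 ≤ h_f = 3 in, the stress block lies entirely in the flange; analyse as a rectangular beam of width b_f.
M_n = T(d − a/2) = 168 × (30.9 − 0.61) = 5088.7 kip·in.
M_n = 5088.7/12 = 424.06 kip·ft.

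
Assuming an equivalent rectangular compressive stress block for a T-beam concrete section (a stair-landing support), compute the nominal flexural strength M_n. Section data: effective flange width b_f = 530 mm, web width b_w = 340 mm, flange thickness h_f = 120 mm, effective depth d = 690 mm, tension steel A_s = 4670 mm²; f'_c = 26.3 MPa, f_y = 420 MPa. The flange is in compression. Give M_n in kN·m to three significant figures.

M_n ≈ 1180 kN·m

Tension: T = A_s f_y = 4670 × 420 = 1961400 N.
Try a within the flange: a = T/(0.85 f'_c b_f) = 1961400/(0.85 × 26.3 × 530) = 165.54 mm.
a = 165.54 > h_f = 120 mm: the block extends into the web. Split into flange-overhang and web parts.
C_f = 0.85 f'_c (b_f − b_w) h_f = 0.85 × 26.3 × (530 − 340) × 120 = 509694 N.
Remaining web compression depth: a_w = (T − C_f)/(0.85 f'_c b_w) = (1961400 − 509694)/(0.85 × 26.3 × 340) = 191.00 mm.
M_n = C_f(d − h_f/2) + (T − C_f)(d − a_w/2) = 509694 × (690 − 60) + 1451706 × (690 − 95.5) = 321.11 + 863.04 = 1184.15 × 10⁶ N·mm.
M_n = 1184.15 kN·m.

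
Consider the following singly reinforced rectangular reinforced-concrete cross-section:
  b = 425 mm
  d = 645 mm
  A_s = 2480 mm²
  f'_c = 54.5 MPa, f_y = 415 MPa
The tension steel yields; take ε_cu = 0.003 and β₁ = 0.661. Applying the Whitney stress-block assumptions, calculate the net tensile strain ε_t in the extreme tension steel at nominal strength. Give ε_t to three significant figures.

a = A_s f_y/(0.85 f'_c b) = 52.28 mm.
β₁ = 0.661, so c = a/β₁ = 52.28/0.661 = 79.09 mm.
From the linear strain diagram with ε_cu = 0.003: ε_t = 0.003 (d − c)/c = 0.003 × (645 − 79.09)/79.09 = 0.0215.
Since ε_t ≥ 0.005, the section is tension-controlled.

ε_t ≈ 0.0215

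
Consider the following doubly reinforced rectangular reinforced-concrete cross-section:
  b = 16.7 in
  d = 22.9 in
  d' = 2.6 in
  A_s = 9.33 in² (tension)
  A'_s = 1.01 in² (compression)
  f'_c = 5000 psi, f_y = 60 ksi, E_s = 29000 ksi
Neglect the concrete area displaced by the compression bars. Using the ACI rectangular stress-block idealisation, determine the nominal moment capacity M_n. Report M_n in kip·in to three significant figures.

M_n ≈ 10900 kip·in

Assume both steels yield.
a = (A_s − A'_s) f_y/(0.85 f'_c b) = (9.33 − 1.01) × 60/(0.85 × 5 × 16.7) = 7.033 in.
c = a/β₁ = 7.033/0.8 = 8.791 in; ε'_s = 0.003(c − d')/c = 0.0021 ≥ ε_y = 0.0021, so the compression steel yields.
M_n = (A_s − A'_s) f_y (d − a/2) + A'_s f_y (d − d') = 499.2 × (22.9 − 3.5165) + 60.6 × (22.9 − 2.6) = 9676.2 + 1230.2 = 10906.4 kip·in.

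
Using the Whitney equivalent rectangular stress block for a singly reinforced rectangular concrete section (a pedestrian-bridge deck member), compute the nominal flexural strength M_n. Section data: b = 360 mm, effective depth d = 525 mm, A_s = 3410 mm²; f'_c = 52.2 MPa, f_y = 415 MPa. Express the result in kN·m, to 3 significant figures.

M_n ≈ 680 kN·m

T = A_s f_y = 3410 × 415 = 1415150 N = 1415.15 kN.
From C = T: a = T/(0.85 f'_c b) = 1415150/(0.85 × 52.2 × 360) = 88.60 mm.
M_n = T(d − a/2) = 1415.15 kN × (525 − 44.3) mm = 680.26 kN·m.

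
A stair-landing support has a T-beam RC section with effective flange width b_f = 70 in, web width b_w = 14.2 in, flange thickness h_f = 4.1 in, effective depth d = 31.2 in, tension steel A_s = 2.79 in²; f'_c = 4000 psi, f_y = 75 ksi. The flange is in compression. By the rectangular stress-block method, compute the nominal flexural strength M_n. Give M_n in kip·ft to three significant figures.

Tension: T = A_s f_y = 2.79 × 75 = 209.25 kips.
Try a within the flange: a = T/(0.85 f'_c b_f) = 209.25/(0.85 × 4 × 70) = 0.879 in.
Since a = 0.879 ≤ h_f = 4.1 in, the stress block lies entirely in the flange; analyse as a rectangular beam of width b_f.
M_n = T(d − a/2) = 209.25 × (31.2 − 0.4395) = 6436.6 kip·in.
M_n = 6436.6/12 = 536.38 kip·ft.

M_n ≈ 536 kip·ft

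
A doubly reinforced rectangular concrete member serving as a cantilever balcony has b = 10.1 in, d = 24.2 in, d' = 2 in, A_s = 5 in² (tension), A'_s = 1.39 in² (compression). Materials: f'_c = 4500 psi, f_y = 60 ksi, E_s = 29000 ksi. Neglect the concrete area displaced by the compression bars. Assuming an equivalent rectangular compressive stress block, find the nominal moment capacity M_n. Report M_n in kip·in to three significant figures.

M_n ≈ 6490 kip·in

Assume both steels yield.
a = (A_s − A'_s) f_y/(0.85 f'_c b) = (5 − 1.39) × 60/(0.85 × 4.5 × 10.1) = 5.607 in.
c = a/β₁ = 5.607/0.825 = 6.796 in; ε'_s = 0.003(c − d')/c = 0.0021 ≥ ε_y = 0.0021, so the compression steel yields.
M_n = (A_s − A'_s) f_y (d − a/2) + A'_s f_y (d − d') = 216.6 × (24.2 − 2.8035) + 83.4 × (24.2 − 2) = 4634.5 + 1851.5 = 6486.0 kip·in.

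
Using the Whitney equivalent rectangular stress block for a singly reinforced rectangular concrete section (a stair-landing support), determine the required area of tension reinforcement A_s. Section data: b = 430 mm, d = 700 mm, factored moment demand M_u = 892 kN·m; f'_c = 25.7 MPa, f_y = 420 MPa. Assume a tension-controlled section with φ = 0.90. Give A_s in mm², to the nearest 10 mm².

A_s ≈ 3840 mm²

M_n = M_u/φ = 892/0.90 = 991.111 kN·m.
With M_n = 0.85 f'_c a b (d − a/2), solve the quadratic for a:
a = d − √(d² − 2M_n/(0.85 f'_c b)) = 700 − √(700² − 2 × 991.111×10⁶/(0.85 × 25.7 × 430)) = 171.82 mm.
A_s = 0.85 f'_c a b / f_y = 0.85 × 25.7 × 171.82 × 430 / 420 = 3842.8 mm².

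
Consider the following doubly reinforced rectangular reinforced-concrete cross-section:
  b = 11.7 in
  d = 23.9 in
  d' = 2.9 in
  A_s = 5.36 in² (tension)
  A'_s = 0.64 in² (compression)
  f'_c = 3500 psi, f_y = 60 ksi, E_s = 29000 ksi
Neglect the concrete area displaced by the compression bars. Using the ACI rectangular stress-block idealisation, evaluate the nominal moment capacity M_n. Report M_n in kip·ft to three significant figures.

Assume both steels yield.
a = (A_s − A'_s) f_y/(0.85 f'_c b) = (5.36 − 0.64) × 60/(0.85 × 3.5 × 11.7) = 8.136 in.
c = a/β₁ = 8.136/0.85 = 9.572 in; ε'_s = 0.003(c − d')/c = 0.0021 ≥ ε_y = 0.0021, so the compression steel yields.
M_n = (A_s − A'_s) f_y (d − a/2) + A'_s f_y (d − d') = 283.2 × (23.9 − 4.068) + 38.4 × (23.9 − 2.9) = 5616.4 + 806.4 = 6422.8 kip·in = 6422.8/12 = 535.23 kip·ft.

M_n ≈ 535 kip·ft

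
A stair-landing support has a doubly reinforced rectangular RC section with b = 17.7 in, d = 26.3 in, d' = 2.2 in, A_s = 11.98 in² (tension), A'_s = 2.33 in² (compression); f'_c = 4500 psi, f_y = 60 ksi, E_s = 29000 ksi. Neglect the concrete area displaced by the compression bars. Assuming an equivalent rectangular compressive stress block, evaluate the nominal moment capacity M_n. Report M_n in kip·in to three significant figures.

Assume both steels yield.
a = (A_s − A'_s) f_y/(0.85 f'_c b) = (11.98 − 2.33) × 60/(0.85 × 4.5 × 17.7) = 8.552 in.
c = a/β₁ = 8.552/0.825 = 10.366 in; ε'_s = 0.003(c − d')/c = 0.0024 ≥ ε_y = 0.0021, so the compression steel yields.
M_n = (A_s − A'_s) f_y (d − a/2) + A'_s f_y (d − d') = 579 × (26.3 − 4.276) + 139.8 × (26.3 − 2.2) = 12751.9 + 3369.2 = 16121.1 kip·in.

M_n ≈ 16100 kip·in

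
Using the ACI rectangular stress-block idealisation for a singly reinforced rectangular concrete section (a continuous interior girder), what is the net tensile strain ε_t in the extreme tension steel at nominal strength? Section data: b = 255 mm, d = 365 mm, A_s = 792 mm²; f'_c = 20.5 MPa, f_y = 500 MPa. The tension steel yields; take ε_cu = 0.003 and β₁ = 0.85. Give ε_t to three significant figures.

a = A_s f_y/(0.85 f'_c b) = 89.12 mm.
β₁ = 0.85, so c = a/β₁ = 89.12/0.85 = 104.85 mm.
From the linear strain diagram with ε_cu = 0.003: ε_t = 0.003 (d − c)/c = 0.003 × (365 − 104.85)/104.85 = 0.00744.
Since ε_t ≥ 0.005, the section is tension-controlled.

ε_t ≈ 0.00744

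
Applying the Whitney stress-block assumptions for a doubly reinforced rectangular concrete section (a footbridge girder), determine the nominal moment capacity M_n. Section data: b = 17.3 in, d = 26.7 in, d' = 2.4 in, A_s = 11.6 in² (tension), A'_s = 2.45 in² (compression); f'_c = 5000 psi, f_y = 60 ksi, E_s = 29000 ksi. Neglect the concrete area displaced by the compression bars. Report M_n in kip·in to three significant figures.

Assume both steels yield.
a = (A_s − A'_s) f_y/(0.85 f'_c b) = (11.6 − 2.45) × 60/(0.85 × 5 × 17.3) = 7.467 in.
c = a/β₁ = 7.467/0.8 = 9.334 in; ε'_s = 0.003(c − d')/c = 0.0022 ≥ ε_y = 0.0021, so the compression steel yields.
M_n = (A_s − A'_s) f_y (d − a/2) + A'_s f_y (d − d') = 549 × (26.7 − 3.7335) + 147 × (26.7 − 2.4) = 12608.6 + 3572.1 = 16180.7 kip·in.

M_n ≈ 16200 kip·in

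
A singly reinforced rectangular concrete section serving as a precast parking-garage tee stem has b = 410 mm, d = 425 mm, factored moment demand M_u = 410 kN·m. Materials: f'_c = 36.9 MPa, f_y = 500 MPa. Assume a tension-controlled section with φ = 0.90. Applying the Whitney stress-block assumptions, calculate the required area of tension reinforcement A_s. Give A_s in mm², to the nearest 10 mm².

A_s ≈ 2410 mm²

M_n = M_u/φ = 410/0.90 = 455.556 kN·m.
With M_n = 0.85 f'_c a b (d − a/2), solve the quadratic for a:
a = d − √(d² − 2M_n/(0.85 f'_c b)) = 425 − √(425² − 2 × 455.556×10⁶/(0.85 × 36.9 × 410)) = 93.68 mm.
A_s = 0.85 f'_c a b / f_y = 0.85 × 36.9 × 93.68 × 410 / 500 = 2409.4 mm².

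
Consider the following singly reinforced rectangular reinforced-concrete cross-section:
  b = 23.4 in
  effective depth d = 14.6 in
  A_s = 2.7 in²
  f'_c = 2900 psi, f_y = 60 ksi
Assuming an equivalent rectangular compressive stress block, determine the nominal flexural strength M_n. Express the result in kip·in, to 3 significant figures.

M_n ≈ 2140 kip·in

T = A_s f_y = 2.7 × 60 = 162 kips.
a = T/(0.85 f'_c b) = 162/(0.85 × 2.9 × 23.4) = 2.809 in.
M_n = T(d − a/2) = 162 × (14.6 − 1.4045) = 2137.7 kip·in.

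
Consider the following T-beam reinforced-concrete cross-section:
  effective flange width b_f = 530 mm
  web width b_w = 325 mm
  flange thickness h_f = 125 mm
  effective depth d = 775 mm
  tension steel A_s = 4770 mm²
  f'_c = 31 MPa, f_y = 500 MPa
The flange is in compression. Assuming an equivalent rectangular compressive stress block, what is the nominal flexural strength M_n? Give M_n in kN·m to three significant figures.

M_n ≈ 1640 kN·m

Tension: T = A_s f_y = 4770 × 500 = 2385000 N.
Try a within the flange: a = T/(0.85 f'_c b_f) = 2385000/(0.85 × 31 × 530) = 170.78 mm.
a = 170.78 > h_f = 125 mm: the block extends into the web. Split into flange-overhang and web parts.
C_f = 0.85 f'_c (b_f − b_w) h_f = 0.85 × 31 × (530 − 325) × 125 = 675219 N.
Remaining web compression depth: a_w = (T − C_f)/(0.85 f'_c b_w) = (2385000 − 675219)/(0.85 × 31 × 325) = 199.65 mm.
M_n = C_f(d − h_f/2) + (T − C_f)(d − a_w/2) = 675219 × (775 − 62.5) + 1709781 × (775 − 99.825) = 481.09 + 1154.40 = 1635.49 × 10⁶ N·mm.
M_n = 1635.49 kN·m.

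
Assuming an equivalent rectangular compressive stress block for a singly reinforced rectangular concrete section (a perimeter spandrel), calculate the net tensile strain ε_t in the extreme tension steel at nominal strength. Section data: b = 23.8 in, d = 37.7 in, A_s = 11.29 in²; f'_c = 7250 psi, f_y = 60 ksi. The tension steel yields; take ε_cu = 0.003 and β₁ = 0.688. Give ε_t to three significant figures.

a = A_s f_y/(0.85 f'_c b) = 4.619 in.
β₁ = 0.688, so c = a/β₁ = 4.619/0.688 = 6.714 in.
From the linear strain diagram with ε_cu = 0.003: ε_t = 0.003 (d − c)/c = 0.003 × (37.7 − 6.714)/6.714 = 0.0138.
Since ε_t ≥ 0.005, the section is tension-controlled.

ε_t ≈ 0.0138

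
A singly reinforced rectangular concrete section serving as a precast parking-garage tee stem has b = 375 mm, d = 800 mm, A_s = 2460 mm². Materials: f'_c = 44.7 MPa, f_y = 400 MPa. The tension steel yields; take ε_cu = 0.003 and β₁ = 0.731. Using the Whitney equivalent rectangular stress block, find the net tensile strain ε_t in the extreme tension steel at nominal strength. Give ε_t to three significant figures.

a = A_s f_y/(0.85 f'_c b) = 69.06 mm.
β₁ = 0.731, so c = a/β₁ = 69.06/0.731 = 94.47 mm.
From the linear strain diagram with ε_cu = 0.003: ε_t = 0.003 (d − c)/c = 0.003 × (800 − 94.47)/94.47 = 0.0224.
Since ε_t ≥ 0.005, the section is tension-controlled.

ε_t ≈ 0.0224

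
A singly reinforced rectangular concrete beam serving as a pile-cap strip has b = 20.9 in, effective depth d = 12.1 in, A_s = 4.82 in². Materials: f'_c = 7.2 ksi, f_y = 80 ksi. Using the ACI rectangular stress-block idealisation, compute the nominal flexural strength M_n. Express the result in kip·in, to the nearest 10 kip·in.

T = A_s f_y = 4.82 × 80 = 385.6 kips.
a = T/(0.85 f'_c b) = 385.6/(0.85 × 7.2 × 20.9) = 3.015 in.
M_n = T(d − a/2) = 385.6 × (12.1 − 1.5075) = 4084.5 kip·in.

M_n ≈ 4080 kip·in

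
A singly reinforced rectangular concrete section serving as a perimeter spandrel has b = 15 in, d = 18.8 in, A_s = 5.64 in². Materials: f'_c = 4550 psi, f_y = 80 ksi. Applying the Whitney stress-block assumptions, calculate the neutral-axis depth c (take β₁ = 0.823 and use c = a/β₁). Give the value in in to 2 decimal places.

T = A_s f_y = 5.64 × 80 = 451.2 kips.
a = T/(0.85 f'_c b) = 451.2/(0.85 × 4.55 × 15) = 7.7776 in.
With β₁ = 0.823, c = a/β₁ = 7.7776/0.823 = 9.45 in.

c ≈ 9.45 in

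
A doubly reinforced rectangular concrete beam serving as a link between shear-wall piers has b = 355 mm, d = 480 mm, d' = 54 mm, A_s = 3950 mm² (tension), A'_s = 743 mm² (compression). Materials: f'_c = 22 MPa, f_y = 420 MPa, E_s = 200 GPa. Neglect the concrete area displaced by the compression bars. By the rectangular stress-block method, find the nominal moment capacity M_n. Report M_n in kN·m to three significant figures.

M_n ≈ 643 kN·m

Assume both tension and compression steel yield.
Net tension couple steel: A_s − A'_s = 3207 mm².
a = (A_s − A'_s) f_y / (0.85 f'_c b) = 1346940/(0.85 × 22 × 355) = 202.90 mm.
c = a/β₁ = 202.90/0.85 = 238.71 mm; ε'_s = 0.003(c − d')/c = 0.0023 ≥ f_y/E_s = 0.0021, so compression steel does yield.
M_n = (A_s − A'_s) f_y (d − a/2) + A'_s f_y (d − d') = [1346940 × (480 − 101.45) + 312060 × (480 − 54)] × 10⁻⁶ = 509.88 + 132.94 = 642.82 kN·m.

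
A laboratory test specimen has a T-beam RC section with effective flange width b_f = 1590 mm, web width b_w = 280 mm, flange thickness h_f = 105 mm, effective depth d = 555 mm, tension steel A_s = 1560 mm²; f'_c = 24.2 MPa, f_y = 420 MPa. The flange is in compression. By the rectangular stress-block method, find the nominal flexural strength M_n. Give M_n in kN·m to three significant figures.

Tension: T = A_s f_y = 1560 × 420 = 655200 N.
Try a within the flange: a = T/(0.85 f'_c b_f) = 655200/(0.85 × 24.2 × 1590) = 20.03 mm.
Since a = 20.03 ≤ h_f = 105 mm, the stress block lies entirely in the flange; analyse as a rectangular beam of width b_f.
M_n = T(d − a/2) = 655200 × (555 − 10.015) = 357.07 × 10⁶ N·mm.
M_n = 357.07 kN·m.

M_n ≈ 357 kN·m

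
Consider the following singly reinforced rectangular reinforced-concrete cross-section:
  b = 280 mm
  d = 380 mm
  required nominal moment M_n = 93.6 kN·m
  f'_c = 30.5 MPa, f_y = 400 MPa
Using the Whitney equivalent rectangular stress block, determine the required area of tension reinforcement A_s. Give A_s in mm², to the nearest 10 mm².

A_s ≈ 650 mm²

With M_n = 0.85 f'_c a b (d − a/2), solve the quadratic for a:
a = d − √(d² − 2M_n/(0.85 f'_c b)) = 380 − √(380² − 2 × 93.6×10⁶/(0.85 × 30.5 × 280)) = 35.60 mm.
A_s = 0.85 f'_c a b / f_y = 0.85 × 30.5 × 35.60 × 280 / 400 = 646.1 mm².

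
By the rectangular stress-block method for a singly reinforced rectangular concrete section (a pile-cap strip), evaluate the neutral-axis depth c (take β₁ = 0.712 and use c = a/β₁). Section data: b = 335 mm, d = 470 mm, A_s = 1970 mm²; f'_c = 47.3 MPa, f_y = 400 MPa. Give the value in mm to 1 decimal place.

c ≈ 82.2 mm

T = A_s f_y = 1970 × 400 = 788000 N = 788 kN.
Setting C = 0.85 f'_c a b equal to T: a = 788000/(0.85 × 47.3 × 335) = 58.506 mm.
With β₁ = 0.712, c = a/β₁ = 58.506/0.712 = 82.2 mm.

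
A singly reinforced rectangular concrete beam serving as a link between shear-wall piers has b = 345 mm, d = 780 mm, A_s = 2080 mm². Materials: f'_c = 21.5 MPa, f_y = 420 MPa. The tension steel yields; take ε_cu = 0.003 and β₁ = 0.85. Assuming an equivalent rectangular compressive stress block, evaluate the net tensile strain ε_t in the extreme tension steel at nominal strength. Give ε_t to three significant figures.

ε_t ≈ 0.0114

a = A_s f_y/(0.85 f'_c b) = 138.56 mm.
β₁ = 0.85, so c = a/β₁ = 138.56/0.85 = 163.01 mm.
From the linear strain diagram with ε_cu = 0.003: ε_t = 0.003 (d − c)/c = 0.003 × (780 − 163.01)/163.01 = 0.0114.
Since ε_t ≥ 0.005, the section is tension-controlled.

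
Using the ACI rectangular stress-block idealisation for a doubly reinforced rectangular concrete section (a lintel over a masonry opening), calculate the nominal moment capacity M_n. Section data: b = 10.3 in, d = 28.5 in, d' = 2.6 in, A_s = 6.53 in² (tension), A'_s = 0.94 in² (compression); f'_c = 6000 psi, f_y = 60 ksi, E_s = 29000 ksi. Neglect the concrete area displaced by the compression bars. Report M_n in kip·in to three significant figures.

M_n ≈ 9950 kip·in

Assume both steels yield.
a = (A_s − A'_s) f_y/(0.85 f'_c b) = (6.53 − 0.94) × 60/(0.85 × 6 × 10.3) = 6.385 in.
c = a/β₁ = 6.385/0.75 = 8.513 in; ε'_s = 0.003(c − d')/c = 0.0021 ≥ ε_y = 0.0021, so the compression steel yields.
M_n = (A_s − A'_s) f_y (d − a/2) + A'_s f_y (d − d') = 335.4 × (28.5 − 3.1925) + 56.4 × (28.5 − 2.6) = 8488.1 + 1460.8 = 9948.9 kip·in.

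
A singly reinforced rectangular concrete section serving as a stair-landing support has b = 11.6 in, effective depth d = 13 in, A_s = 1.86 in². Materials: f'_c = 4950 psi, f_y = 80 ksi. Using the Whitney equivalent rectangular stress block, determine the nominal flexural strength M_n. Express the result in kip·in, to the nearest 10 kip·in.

T = A_s f_y = 1.86 × 80 = 148.8 kips.
a = T/(0.85 f'_c b) = 148.8/(0.85 × 4.95 × 11.6) = 3.049 in.
M_n = T(d − a/2) = 148.8 × (13 − 1.5245) = 1707.6 kip·in.

M_n ≈ 1710 kip·in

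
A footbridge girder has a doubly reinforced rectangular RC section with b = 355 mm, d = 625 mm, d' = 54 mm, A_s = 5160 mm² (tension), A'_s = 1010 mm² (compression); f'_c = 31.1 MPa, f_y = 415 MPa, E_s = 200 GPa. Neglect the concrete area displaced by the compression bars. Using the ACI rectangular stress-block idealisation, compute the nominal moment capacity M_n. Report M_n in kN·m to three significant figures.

Assume both tension and compression steel yield.
Net tension couple steel: A_s − A'_s = 4150 mm².
a = (A_s − A'_s) f_y / (0.85 f'_c b) = 1722250/(0.85 × 31.1 × 355) = 183.52 mm.
c = a/β₁ = 183.52/0.828 = 221.64 mm; ε'_s = 0.003(c − d')/c = 0.0023 ≥ f_y/E_s = 0.0021, so compression steel does yield.
M_n = (A_s − A'_s) f_y (d − a/2) + A'_s f_y (d − d') = [1722250 × (625 − 91.76) + 419150 × (625 − 54)] × 10⁻⁶ = 918.37 + 239.33 = 1157.70 kN·m.

M_n ≈ 1160 kN·m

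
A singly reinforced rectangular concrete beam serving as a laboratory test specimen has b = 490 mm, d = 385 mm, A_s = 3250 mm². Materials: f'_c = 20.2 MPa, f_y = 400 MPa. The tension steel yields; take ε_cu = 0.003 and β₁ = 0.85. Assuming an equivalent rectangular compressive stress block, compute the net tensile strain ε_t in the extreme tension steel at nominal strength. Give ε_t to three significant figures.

ε_t ≈ 0.00335

a = A_s f_y/(0.85 f'_c b) = 154.52 mm.
β₁ = 0.85, so c = a/β₁ = 154.52/0.85 = 181.79 mm.
From the linear strain diagram with ε_cu = 0.003: ε_t = 0.003 (d − c)/c = 0.003 × (385 − 181.79)/181.79 = 0.00335.
ε_t < 0.004 — the section is over-reinforced for flexure under ACI limits.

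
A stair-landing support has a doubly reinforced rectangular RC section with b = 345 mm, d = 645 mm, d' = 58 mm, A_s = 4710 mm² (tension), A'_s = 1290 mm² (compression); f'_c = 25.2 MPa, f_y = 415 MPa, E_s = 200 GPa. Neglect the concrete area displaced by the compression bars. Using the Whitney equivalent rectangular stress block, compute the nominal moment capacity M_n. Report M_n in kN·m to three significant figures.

M_n ≈ 1090 kN·m

Assume both tension and compression steel yield.
Net tension couple steel: A_s − A'_s = 3420 mm².
a = (A_s − A'_s) f_y / (0.85 f'_c b) = 1419300/(0.85 × 25.2 × 345) = 192.06 mm.
c = a/β₁ = 192.06/0.85 = 225.95 mm; ε'_s = 0.003(c − d')/c = 0.0022 ≥ f_y/E_s = 0.0021, so compression steel does yield.
M_n = (A_s − A'_s) f_y (d − a/2) + A'_s f_y (d − d') = [1419300 × (645 − 96.03) + 535350 × (645 − 58)] × 10⁻⁶ = 779.15 + 314.25 = 1093.40 kN·m.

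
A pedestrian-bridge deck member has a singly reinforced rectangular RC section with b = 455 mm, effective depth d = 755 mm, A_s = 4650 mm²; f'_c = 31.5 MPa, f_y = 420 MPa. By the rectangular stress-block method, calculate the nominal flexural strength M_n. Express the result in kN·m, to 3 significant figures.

M_n ≈ 1320 kN·m

T = A_s f_y = 4650 × 420 = 1953000 N = 1953 kN.
From C = T: a = T/(0.85 f'_c b) = 1953000/(0.85 × 31.5 × 455) = 160.31 mm.
M_n = T(d − a/2) = 1953 kN × (755 − 80.155) mm = 1317.97 kN·m.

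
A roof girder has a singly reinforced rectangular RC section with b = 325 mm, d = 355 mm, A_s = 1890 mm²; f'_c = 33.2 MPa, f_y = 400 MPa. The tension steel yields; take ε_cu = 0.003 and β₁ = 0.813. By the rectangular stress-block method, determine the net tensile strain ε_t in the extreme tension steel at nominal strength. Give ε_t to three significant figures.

a = A_s f_y/(0.85 f'_c b) = 82.43 mm.
β₁ = 0.813, so c = a/β₁ = 82.43/0.813 = 101.39 mm.
From the linear strain diagram with ε_cu = 0.003: ε_t = 0.003 (d − c)/c = 0.003 × (355 − 101.39)/101.39 = 0.00750.
Since ε_t ≥ 0.005, the section is tension-controlled.

ε_t ≈ 0.00750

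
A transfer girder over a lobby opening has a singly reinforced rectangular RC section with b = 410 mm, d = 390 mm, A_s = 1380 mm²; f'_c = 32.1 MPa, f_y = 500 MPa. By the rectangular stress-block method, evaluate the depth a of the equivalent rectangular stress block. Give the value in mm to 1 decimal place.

T = A_s f_y = 1380 × 500 = 690000 N = 690 kN.
Setting C = 0.85 f'_c a b equal to T: a = 690000/(0.85 × 32.1 × 410) = 61.7 mm.

a ≈ 61.7 mm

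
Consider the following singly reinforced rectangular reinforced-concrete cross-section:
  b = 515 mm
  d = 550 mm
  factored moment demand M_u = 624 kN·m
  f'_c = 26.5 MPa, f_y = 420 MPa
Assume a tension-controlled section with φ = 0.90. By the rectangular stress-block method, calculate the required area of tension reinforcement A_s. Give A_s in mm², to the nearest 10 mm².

A_s ≈ 3380 mm²

M_n = M_u/φ = 624/0.90 = 693.333 kN·m.
With M_n = 0.85 f'_c a b (d − a/2), solve the quadratic for a:
a = d − √(d² − 2M_n/(0.85 f'_c b)) = 550 − √(550² − 2 × 693.333×10⁶/(0.85 × 26.5 × 515)) = 122.26 mm.
A_s = 0.85 f'_c a b / f_y = 0.85 × 26.5 × 122.26 × 515 / 420 = 3376.8 mm².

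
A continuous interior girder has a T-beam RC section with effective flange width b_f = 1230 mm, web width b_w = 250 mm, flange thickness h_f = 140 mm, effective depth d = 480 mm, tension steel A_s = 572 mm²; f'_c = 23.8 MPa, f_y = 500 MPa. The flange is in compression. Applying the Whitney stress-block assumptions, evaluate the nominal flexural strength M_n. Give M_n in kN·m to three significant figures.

Tension: T = A_s f_y = 572 × 500 = 286000 N.
Try a within the flange: a = T/(0.85 f'_c b_f) = 286000/(0.85 × 23.8 × 1230) = 11.49 mm.
Since a = 11.49 ≤ h_f = 140 mm, the stress block lies entirely in the flange; analyse as a rectangular beam of width b_f.
M_n = T(d − a/2) = 286000 × (480 − 5.745) = 135.64 × 10⁶ N·mm.
M_n = 135.64 kN·m.

M_n ≈ 136 kN·m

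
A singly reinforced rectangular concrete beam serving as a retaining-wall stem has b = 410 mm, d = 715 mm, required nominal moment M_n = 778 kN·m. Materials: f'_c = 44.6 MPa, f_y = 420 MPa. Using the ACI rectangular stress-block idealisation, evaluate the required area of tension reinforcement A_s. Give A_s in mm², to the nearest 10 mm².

A_s ≈ 2730 mm²

With M_n = 0.85 f'_c a b (d − a/2), solve the quadratic for a:
a = d − √(d² − 2M_n/(0.85 f'_c b)) = 715 − √(715² − 2 × 778×10⁶/(0.85 × 44.6 × 410)) = 73.82 mm.
A_s = 0.85 f'_c a b / f_y = 0.85 × 44.6 × 73.82 × 410 / 420 = 2731.9 mm².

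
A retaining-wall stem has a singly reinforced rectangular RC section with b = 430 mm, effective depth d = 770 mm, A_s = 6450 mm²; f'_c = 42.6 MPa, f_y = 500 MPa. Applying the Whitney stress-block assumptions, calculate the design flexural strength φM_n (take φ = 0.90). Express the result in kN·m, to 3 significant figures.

T = A_s f_y = 6450 × 500 = 3225000 N = 3225 kN.
From C = T: a = T/(0.85 f'_c b) = 3225000/(0.85 × 42.6 × 430) = 207.13 mm.
M_n = T(d − a/2) = 3225 kN × (770 − 103.565) mm = 2149.25 kN·m.
φM_n = 0.90 × 2149.25 = 1934.33 kN·m.

φM_n ≈ 1930 kN·m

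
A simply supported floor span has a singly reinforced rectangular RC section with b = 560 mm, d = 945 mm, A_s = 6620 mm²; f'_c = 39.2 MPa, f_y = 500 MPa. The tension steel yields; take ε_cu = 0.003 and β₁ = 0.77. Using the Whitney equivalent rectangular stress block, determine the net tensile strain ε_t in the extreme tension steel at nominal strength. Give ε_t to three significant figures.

ε_t ≈ 0.00931

a = A_s f_y/(0.85 f'_c b) = 177.39 mm.
β₁ = 0.77, so c = a/β₁ = 177.39/0.77 = 230.38 mm.
From the linear strain diagram with ε_cu = 0.003: ε_t = 0.003 (d − c)/c = 0.003 × (945 − 230.38)/230.38 = 0.00931.
Since ε_t ≥ 0.005, the section is tension-controlled.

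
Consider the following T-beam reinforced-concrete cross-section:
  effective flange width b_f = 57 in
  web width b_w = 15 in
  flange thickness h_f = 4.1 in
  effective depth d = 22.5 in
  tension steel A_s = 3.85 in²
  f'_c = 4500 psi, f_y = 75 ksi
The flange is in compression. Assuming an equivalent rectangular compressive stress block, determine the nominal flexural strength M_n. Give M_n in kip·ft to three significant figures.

M_n ≈ 525 kip·ft

Tension: T = A_s f_y = 3.85 × 75 = 288.75 kips.
Try a within the flange: a = T/(0.85 f'_c b_f) = 288.75/(0.85 × 4.5 × 57) = 1.324 in.
Since a = 1.324 ≤ h_f = 4.1 in, the stress block lies entirely in the flange; analyse as a rectangular beam of width b_f.
M_n = T(d − a/2) = 288.75 × (22.5 − 0.662) = 6305.7 kip·in.
M_n = 6305.7/12 = 525.48 kip·ft.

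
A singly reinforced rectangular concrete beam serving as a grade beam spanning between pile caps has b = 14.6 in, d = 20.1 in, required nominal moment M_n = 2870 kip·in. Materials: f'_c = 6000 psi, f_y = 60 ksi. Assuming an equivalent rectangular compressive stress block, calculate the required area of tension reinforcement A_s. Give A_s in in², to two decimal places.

From M_n = 0.85 f'_c a b (d − a/2):
a = d − √(d² − 2M_n/(0.85 f'_c b)) = 20.1 − √(20.1² − 2 × 2870/(0.85 × 6 × 14.6)) = 2.019 in.
A_s = 0.85 f'_c a b / f_y = 0.85 × 6 × 2.019 × 14.6 / 60 = 2.506 in².

A_s ≈ 2.51 in²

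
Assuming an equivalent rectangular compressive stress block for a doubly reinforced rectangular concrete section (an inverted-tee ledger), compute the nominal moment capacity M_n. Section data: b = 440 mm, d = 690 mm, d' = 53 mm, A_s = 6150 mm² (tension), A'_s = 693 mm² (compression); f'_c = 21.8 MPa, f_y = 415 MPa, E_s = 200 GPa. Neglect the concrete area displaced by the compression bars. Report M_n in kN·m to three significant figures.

Assume both tension and compression steel yield.
Net tension couple steel: A_s − A'_s = 5457 mm².
a = (A_s − A'_s) f_y / (0.85 f'_c b) = 2264655/(0.85 × 21.8 × 440) = 277.76 mm.
c = a/β₁ = 277.76/0.85 = 326.78 mm; ε'_s = 0.003(c − d')/c = 0.0025 ≥ f_y/E_s = 0.0021, so compression steel does yield.
M_n = (A_s − A'_s) f_y (d − a/2) + A'_s f_y (d − d') = [2264655 × (690 − 138.88) + 287595 × (690 − 53)] × 10⁻⁶ = 1248.10 + 183.20 = 1431.30 kN·m.

M_n ≈ 1430 kN·m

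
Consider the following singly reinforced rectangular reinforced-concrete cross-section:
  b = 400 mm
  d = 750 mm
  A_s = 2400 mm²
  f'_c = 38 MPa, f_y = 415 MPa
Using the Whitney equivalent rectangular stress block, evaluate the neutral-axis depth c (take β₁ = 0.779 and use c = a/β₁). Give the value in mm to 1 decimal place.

c ≈ 99.0 mm

T = A_s f_y = 2400 × 415 = 996000 N = 996 kN.
Setting C = 0.85 f'_c a b equal to T: a = 996000/(0.85 × 38 × 400) = 77.090 mm.
With β₁ = 0.779, c = a/β₁ = 77.090/0.779 = 99.0 mm.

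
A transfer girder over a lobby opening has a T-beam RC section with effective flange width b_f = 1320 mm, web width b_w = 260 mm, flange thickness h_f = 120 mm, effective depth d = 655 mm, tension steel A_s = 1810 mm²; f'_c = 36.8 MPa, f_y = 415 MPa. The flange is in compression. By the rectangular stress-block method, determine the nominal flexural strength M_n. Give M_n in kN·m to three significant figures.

Tension: T = A_s f_y = 1810 × 415 = 751150 N.
Try a within the flange: a = T/(0.85 f'_c b_f) = 751150/(0.85 × 36.8 × 1320) = 18.19 mm.
Since a = 18.19 ≤ h_f = 120 mm, the stress block lies entirely in the flange; analyse as a rectangular beam of width b_f.
M_n = T(d − a/2) = 751150 × (655 − 9.095) = 485.17 × 10⁶ N·mm.
M_n = 485.17 kN·m.

M_n ≈ 485 kN·m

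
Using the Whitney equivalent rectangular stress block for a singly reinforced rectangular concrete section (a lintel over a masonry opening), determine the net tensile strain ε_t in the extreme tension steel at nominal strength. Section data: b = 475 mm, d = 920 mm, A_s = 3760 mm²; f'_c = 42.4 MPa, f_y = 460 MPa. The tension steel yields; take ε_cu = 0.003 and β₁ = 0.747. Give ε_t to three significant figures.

ε_t ≈ 0.0174

a = A_s f_y/(0.85 f'_c b) = 101.03 mm.
β₁ = 0.747, so c = a/β₁ = 101.03/0.747 = 135.25 mm.
From the linear strain diagram with ε_cu = 0.003: ε_t = 0.003 (d − c)/c = 0.003 × (920 − 135.25)/135.25 = 0.0174.
Since ε_t ≥ 0.005, the section is tension-controlled.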